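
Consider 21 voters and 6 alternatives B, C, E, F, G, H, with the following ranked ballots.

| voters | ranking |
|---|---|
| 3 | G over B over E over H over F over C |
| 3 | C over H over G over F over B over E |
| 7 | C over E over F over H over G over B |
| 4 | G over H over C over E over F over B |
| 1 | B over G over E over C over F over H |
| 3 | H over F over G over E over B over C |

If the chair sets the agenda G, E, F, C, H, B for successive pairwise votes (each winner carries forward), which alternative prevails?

H

Round 1: G vs E — 14–7, G advances.
Round 2: G vs F — 11–10, G advances.
Round 3: G vs C — 11–10, G advances.
Round 4: G vs H — 8–13, H advances.
Round 5: H vs B — 17–4, H advances.
The agenda winner is H.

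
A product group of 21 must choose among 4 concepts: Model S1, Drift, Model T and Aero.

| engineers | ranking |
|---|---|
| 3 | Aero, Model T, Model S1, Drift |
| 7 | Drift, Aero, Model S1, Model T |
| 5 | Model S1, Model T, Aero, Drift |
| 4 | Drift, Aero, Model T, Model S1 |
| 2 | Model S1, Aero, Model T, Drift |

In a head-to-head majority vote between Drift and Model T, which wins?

Drift

Ballots ranking Drift above Model T: 7 + 4 = 11.
Ballots ranking Model T above Drift: 21 − 11 = 10.
Drift wins the head-to-head 11–10.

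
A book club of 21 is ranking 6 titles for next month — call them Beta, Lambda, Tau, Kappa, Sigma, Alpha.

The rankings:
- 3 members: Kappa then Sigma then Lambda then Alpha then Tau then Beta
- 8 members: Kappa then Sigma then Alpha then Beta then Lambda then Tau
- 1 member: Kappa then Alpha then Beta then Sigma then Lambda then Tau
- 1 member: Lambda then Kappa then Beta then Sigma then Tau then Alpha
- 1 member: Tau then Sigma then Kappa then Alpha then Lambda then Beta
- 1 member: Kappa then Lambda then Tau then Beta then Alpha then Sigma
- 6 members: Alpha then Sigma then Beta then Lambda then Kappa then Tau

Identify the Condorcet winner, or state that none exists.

Kappa

Check each pair by majority over 21 ballots:
Beta vs Lambda: 8+1+6 = 15 for Beta, 6 for Lambda — Beta by 15–6.
Beta vs Tau: 8+1+1+6 = 16 for Beta, 5 for Tau — Beta by 16–5.
Beta vs Kappa: Beta is ranked higher on 6 ballots, Kappa on 15. Kappa wins 15–6.
Beta vs Sigma: 3 to 18, Sigma.
Beta vs Alpha: 2 to 19, Alpha.
Lambda vs Tau: Lambda preferred on 3+8+1+1+1+6 = 20 ballots; Lambda wins 20–1.
Lambda vs Kappa: 1+6 = 7 for Lambda, 14 for Kappa — Kappa by 14–7.
Lambda vs Sigma: Lambda is ranked higher on 1+1 = 2 ballots, Sigma on 19. Sigma wins 19–2.
Lambda vs Alpha: 5 to 16, Alpha.
Tau vs Kappa: 1 for Tau, 20 for Kappa — Kappa by 20–1.
Tau vs Sigma: 1+1 = 2 for Tau, 19 for Sigma — Sigma by 19–2.
Tau vs Alpha: Tau preferred on 1+1+1 = 3 ballots; Alpha wins 18–3.
Kappa vs Sigma: Kappa preferred on 3+8+1+1+1 = 14 ballots; Kappa wins 14–7.
Kappa vs Alpha: 15 to 6, Kappa.
Sigma vs Alpha: Sigma is ranked higher on 3+8+1+1 = 13 ballots, Alpha on 8. Sigma wins 13–8.
Kappa defeats every rival head-to-head and is the Condorcet winner.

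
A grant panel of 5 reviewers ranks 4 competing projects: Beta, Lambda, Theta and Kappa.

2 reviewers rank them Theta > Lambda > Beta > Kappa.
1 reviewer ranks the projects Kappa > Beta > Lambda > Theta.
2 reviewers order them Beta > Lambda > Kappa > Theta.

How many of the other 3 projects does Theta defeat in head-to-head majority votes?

Theta against each rival (5 reviewers):
Theta vs Beta: 2 for Theta, 3 for Beta — Beta by 3–2.
Theta vs Lambda: Theta is ranked higher on 2 ballots, Lambda on 3. Lambda wins 3–2.
Theta vs Kappa: 2 for Theta, 3 for Kappa — Kappa by 3–2.
Theta beats no one; loses to Beta, Lambda, Kappa — 0 pairwise wins.

0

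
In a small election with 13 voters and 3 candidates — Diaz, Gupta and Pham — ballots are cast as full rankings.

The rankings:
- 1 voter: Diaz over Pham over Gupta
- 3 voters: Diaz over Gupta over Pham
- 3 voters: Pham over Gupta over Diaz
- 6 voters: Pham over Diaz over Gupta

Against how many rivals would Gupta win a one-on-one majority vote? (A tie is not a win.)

Gupta against each rival (13 voters):
Gupta vs Diaz: Gupta preferred on 3 ballots; Diaz wins 10–3.
Gupta vs Pham: 3 to 10, Pham.
Gupta beats no one; loses to Diaz, Pham — 0 pairwise wins.

0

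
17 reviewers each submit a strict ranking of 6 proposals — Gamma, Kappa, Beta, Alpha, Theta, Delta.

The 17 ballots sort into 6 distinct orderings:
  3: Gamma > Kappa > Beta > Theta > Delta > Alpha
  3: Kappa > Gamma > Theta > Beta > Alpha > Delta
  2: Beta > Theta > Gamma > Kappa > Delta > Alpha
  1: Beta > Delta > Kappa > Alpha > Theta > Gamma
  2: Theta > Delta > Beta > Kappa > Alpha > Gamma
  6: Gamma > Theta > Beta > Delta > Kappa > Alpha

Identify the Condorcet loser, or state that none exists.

Alpha

Head-to-head results (17 reviewers):
Gamma vs Kappa: Gamma, 11–6.
Gamma vs Beta: Gamma wins 12–5.
Gamma vs Alpha: Gamma is ranked higher on 3+3+2+6 = 14 ballots, Alpha on 3. Gamma wins 14–3.
Gamma vs Theta: Gamma preferred on 3+3+6 = 12 ballots; Gamma wins 12–5.
Gamma vs Delta: 14 to 3, Gamma.
Kappa vs Beta: 3+3 = 6 for Kappa, 11 for Beta — Beta by 11–6.
Kappa vs Alpha: Kappa wins 17–0.
Kappa vs Theta: 7 to 10, Theta.
Kappa vs Delta: Delta, 9–8.
Beta vs Alpha: 3+3+2+1+2+6 = 17 for Beta, 0 for Alpha — Beta by 17–0.
Beta vs Theta: Beta is ranked higher on 3+2+1 = 6 ballots, Theta on 11. Theta wins 11–6.
Beta–Delta: Beta 15–2.
Alpha vs Theta: 1 to 16, Theta.
Alpha–Delta: Delta 14–3.
Theta vs Delta: Theta is ranked higher on 3+3+2+2+6 = 16 ballots, Delta on 1. Theta wins 16–1.
Alpha loses to every other project — it is the Condorcet loser.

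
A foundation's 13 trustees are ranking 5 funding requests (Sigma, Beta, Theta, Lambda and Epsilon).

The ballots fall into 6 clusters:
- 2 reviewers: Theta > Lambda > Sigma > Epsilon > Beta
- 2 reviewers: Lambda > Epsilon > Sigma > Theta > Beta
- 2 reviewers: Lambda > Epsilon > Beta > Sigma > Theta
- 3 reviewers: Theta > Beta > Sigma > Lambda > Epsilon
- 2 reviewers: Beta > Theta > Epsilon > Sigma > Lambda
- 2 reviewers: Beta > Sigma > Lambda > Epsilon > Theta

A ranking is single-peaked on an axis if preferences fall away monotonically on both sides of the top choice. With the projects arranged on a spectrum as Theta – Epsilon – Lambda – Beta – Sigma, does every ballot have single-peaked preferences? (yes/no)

no

Axis positions: Theta=1, Epsilon=2, Lambda=3, Beta=4, Sigma=5.
Cluster 1: ranking walks positions 1-3-5-2-4; Lambda is ranked above Epsilon even though Epsilon lies between Lambda and the peak Theta on the axis — preferences dip and rise again. Not single-peaked.
Cluster 2: ranking walks positions 3-2-5-1-4; Sigma is ranked above Beta even though Beta lies between Sigma and the peak Lambda on the axis — preferences dip and rise again. Not single-peaked.
Cluster 3 (peak Lambda at position 3): ranking walks positions 3-2-4-5-1, expanding outward from the peak — single-peaked.
Cluster 4: ranking walks positions 1-4-5-3-2; Beta is ranked above Epsilon even though Epsilon lies between Beta and the peak Theta on the axis — preferences dip and rise again. Not single-peaked.
Cluster 5: ranking walks positions 4-1-2-5-3; Theta is ranked above Lambda even though Lambda lies between Theta and the peak Beta on the axis — preferences dip and rise again. Not single-peaked.
Cluster 6 (peak Beta at position 4): ranking walks positions 4-5-3-2-1, expanding outward from the peak — single-peaked.
Cluster 1 violates single-peakedness, so the profile is not single-peaked on this axis.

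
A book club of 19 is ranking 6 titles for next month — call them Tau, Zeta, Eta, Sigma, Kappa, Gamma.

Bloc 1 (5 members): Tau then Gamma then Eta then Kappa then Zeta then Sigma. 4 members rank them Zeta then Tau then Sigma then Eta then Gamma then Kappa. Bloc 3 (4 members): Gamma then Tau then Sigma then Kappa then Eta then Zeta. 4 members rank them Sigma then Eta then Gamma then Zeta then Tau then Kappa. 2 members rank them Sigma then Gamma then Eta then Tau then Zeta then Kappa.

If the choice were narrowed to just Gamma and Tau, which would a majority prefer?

Ballots ranking Gamma above Tau: 4 + 4 + 2 = 10.
Ballots ranking Tau above Gamma: 19 − 10 = 9.
Gamma wins the head-to-head 10–9.

Gamma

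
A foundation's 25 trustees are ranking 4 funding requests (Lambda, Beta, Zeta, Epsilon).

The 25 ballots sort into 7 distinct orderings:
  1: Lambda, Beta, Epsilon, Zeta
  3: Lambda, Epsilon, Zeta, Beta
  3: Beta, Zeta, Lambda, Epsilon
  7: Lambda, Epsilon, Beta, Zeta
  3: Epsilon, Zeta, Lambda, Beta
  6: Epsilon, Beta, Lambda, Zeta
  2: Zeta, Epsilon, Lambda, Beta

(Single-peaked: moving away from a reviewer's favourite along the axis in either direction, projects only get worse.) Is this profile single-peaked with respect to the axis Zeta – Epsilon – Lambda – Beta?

no

Axis positions: Zeta=1, Epsilon=2, Lambda=3, Beta=4.
Type 1 (peak Lambda at position 3): ranking walks positions 3-4-2-1, expanding outward from the peak — single-peaked.
Type 2 (peak Lambda at position 3): ranking walks positions 3-2-1-4, expanding outward from the peak — single-peaked.
Type 3: ranking walks positions 4-1-3-2; Zeta is ranked above Lambda even though Lambda lies between Zeta and the peak Beta on the axis — preferences dip and rise again. Not single-peaked.
Type 4 (peak Lambda at position 3): ranking walks positions 3-2-4-1, expanding outward from the peak — single-peaked.
Type 5 (peak Epsilon at position 2): ranking walks positions 2-1-3-4, expanding outward from the peak — single-peaked.
Type 6: ranking walks positions 2-4-3-1; Beta is ranked above Lambda even though Lambda lies between Beta and the peak Epsilon on the axis — preferences dip and rise again. Not single-peaked.
Type 7 (peak Zeta at position 1): ranking walks positions 1-2-3-4, expanding outward from the peak — single-peaked.
Type 3 violates single-peakedness, so the profile is not single-peaked on this axis.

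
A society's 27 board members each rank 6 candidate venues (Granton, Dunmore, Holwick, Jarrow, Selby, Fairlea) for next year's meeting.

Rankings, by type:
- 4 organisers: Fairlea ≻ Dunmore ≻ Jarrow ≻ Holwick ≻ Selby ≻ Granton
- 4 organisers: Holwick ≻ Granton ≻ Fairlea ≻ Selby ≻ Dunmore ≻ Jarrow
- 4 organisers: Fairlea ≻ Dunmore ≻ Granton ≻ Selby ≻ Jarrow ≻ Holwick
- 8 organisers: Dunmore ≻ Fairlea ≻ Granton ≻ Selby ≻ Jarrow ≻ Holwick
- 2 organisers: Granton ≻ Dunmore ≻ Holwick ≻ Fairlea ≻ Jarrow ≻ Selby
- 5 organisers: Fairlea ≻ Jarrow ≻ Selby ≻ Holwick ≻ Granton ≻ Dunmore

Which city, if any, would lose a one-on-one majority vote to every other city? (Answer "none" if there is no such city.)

Holwick

Pairwise majorities:
Granton vs Dunmore: Dunmore, 16–11.
Granton vs Holwick: Granton wins 14–13.
Granton vs Jarrow: 18 to 9, Granton.
Granton vs Selby: Granton preferred on 4+4+8+2 = 18 ballots; Granton wins 18–9.
Granton vs Fairlea: 4+2 = 6 for Granton, 21 for Fairlea — Fairlea by 21–6.
Dunmore vs Holwick: Dunmore preferred on 4+4+8+2 = 18 ballots; Dunmore wins 18–9.
Dunmore vs Jarrow: Dunmore is ranked higher on 4+4+4+8+2 = 22 ballots, Jarrow on 5. Dunmore wins 22–5.
Dunmore–Selby: Dunmore 18–9.
Dunmore vs Fairlea: Fairlea, 17–10.
Holwick vs Jarrow: Jarrow, 21–6.
Holwick vs Selby: 4+4+2 = 10 for Holwick, 17 for Selby — Selby by 17–10.
Holwick–Fairlea: Fairlea 21–6.
Jarrow–Selby: Selby 16–11.
Jarrow vs Fairlea: 0 to 27, Fairlea.
Selby vs Fairlea: Selby preferred on 0 ballots; Fairlea wins 27–0.
Holwick is beaten in every head-to-head and is the Condorcet loser.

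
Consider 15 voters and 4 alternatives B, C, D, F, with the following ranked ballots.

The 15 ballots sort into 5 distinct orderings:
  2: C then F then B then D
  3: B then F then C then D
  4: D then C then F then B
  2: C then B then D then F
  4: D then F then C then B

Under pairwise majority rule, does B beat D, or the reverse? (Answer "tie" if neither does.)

Ballots ranking B above D: 2 + 3 + 2 = 7.
Ballots ranking D above B: 15 − 7 = 8.
D wins the head-to-head 8–7.

D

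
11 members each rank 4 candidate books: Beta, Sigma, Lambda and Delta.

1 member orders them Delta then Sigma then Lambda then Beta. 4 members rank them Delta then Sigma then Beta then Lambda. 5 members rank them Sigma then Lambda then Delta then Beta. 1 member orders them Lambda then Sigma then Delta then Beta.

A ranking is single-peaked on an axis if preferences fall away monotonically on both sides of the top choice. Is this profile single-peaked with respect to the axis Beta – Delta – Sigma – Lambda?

Axis positions: Beta=1, Delta=2, Sigma=3, Lambda=4.
Ballot type 1 (peak Delta at position 2): ranking walks positions 2-3-4-1, expanding outward from the peak — single-peaked.
Ballot type 2 (peak Delta at position 2): ranking walks positions 2-3-1-4, expanding outward from the peak — single-peaked.
Ballot type 3 (peak Sigma at position 3): ranking walks positions 3-4-2-1, expanding outward from the peak — single-peaked.
Ballot type 4 (peak Lambda at position 4): ranking walks positions 4-3-2-1, expanding outward from the peak — single-peaked.
Every ranking is single-peaked on this axis.

yes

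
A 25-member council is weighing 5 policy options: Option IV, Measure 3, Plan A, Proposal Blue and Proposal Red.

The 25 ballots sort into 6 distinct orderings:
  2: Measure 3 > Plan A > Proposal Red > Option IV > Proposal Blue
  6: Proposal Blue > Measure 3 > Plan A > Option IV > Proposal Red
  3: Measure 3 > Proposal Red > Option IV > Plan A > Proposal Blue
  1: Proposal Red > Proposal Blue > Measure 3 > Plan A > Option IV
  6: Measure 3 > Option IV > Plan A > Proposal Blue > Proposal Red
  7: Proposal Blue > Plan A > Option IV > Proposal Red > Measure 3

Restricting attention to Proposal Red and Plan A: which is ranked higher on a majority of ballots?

Ballots ranking Proposal Red above Plan A: 3 + 1 = 4.
Ballots ranking Plan A above Proposal Red: 25 − 4 = 21.
Plan A wins the head-to-head 21–4.

Plan A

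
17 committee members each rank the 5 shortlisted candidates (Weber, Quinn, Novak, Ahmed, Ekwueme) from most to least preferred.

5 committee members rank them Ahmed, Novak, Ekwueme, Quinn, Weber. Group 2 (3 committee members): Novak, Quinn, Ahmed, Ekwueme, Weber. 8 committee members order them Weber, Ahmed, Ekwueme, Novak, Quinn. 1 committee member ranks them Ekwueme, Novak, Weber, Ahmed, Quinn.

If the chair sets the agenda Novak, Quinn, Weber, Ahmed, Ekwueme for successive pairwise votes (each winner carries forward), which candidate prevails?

Ahmed

Round 1: Novak vs Quinn — 17–0, Novak advances.
Round 2: Novak vs Weber — 9–8, Novak advances.
Round 3: Novak vs Ahmed — 4–13, Ahmed advances.
Round 4: Ahmed vs Ekwueme — 16–1, Ahmed advances.
The agenda winner is Ahmed.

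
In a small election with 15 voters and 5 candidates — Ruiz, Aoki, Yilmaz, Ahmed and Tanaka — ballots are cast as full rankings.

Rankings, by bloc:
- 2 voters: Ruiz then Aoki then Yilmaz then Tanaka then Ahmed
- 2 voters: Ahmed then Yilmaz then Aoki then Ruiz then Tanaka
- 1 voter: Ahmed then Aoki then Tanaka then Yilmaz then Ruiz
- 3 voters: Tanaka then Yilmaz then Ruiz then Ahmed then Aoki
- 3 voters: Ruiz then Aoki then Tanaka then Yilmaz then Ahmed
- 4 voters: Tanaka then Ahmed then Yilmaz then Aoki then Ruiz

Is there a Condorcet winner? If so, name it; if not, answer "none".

none

Check each pair by majority over 15 ballots:
Ruiz vs Aoki: 8 to 7, Ruiz.
Ruiz vs Yilmaz: 5 to 10, Yilmaz.
Ruiz vs Ahmed: Ruiz preferred on 2+3+3 = 8 ballots; Ruiz wins 8–7.
Ruiz vs Tanaka: Ruiz preferred on 2+2+3 = 7 ballots; Tanaka wins 8–7.
Aoki vs Yilmaz: Aoki preferred on 2+1+3 = 6 ballots; Yilmaz wins 9–6.
Aoki vs Ahmed: 2+3 = 5 for Aoki, 10 for Ahmed — Ahmed by 10–5.
Aoki vs Tanaka: Aoki preferred on 2+2+1+3 = 8 ballots; Aoki wins 8–7.
Yilmaz vs Ahmed: 2+3+3 = 8 for Yilmaz, 7 for Ahmed — Yilmaz by 8–7.
Yilmaz vs Tanaka: 2+2 = 4 for Yilmaz, 11 for Tanaka — Tanaka by 11–4.
Ahmed vs Tanaka: Ahmed preferred on 2+1 = 3 ballots; Tanaka wins 12–3.
Every candidate loses at least once (Ruiz loses to Yilmaz; Aoki loses to Ruiz; Yilmaz loses to Tanaka; Ahmed loses to Ruiz; Tanaka loses to Aoki). The majority relation contains the cycle Ruiz > Aoki > Tanaka > Ruiz, so there is no Condorcet winner.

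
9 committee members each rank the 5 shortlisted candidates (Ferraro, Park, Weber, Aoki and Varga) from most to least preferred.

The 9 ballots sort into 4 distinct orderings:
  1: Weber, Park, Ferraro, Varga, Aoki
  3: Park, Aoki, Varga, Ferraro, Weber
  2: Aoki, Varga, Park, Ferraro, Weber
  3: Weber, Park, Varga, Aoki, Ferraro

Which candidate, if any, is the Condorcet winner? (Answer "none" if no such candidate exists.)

Park

Head-to-head results (9 committee members):
Ferraro vs Park: Ferraro preferred on 0 ballots; Park wins 9–0.
Ferraro vs Weber: Ferraro preferred on 3+2 = 5 ballots; Ferraro wins 5–4.
Ferraro vs Aoki: Ferraro preferred on 1 ballot; Aoki wins 8–1.
Ferraro vs Varga: Ferraro is ranked higher on 1 ballot, Varga on 8. Varga wins 8–1.
Park vs Weber: Park preferred on 3+2 = 5 ballots; Park wins 5–4.
Park vs Aoki: 7 to 2, Park.
Park vs Varga: 7 to 2, Park.
Weber vs Aoki: 1+3 = 4 for Weber, 5 for Aoki — Aoki by 5–4.
Weber vs Varga: 4 to 5, Varga.
Aoki vs Varga: Aoki is ranked higher on 3+2 = 5 ballots, Varga on 4. Aoki wins 5–4.
Only Park has no losses; Park is the Condorcet winner.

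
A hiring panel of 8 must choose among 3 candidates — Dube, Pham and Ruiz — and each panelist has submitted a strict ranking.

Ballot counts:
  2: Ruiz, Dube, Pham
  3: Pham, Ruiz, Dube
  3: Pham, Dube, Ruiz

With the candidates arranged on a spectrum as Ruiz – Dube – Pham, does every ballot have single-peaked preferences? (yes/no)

no

Axis positions: Ruiz=1, Dube=2, Pham=3.
Type 1 (peak Ruiz at position 1): ranking walks positions 1-2-3, expanding outward from the peak — single-peaked.
Type 2: ranking walks positions 3-1-2; Ruiz is ranked above Dube even though Dube lies between Ruiz and the peak Pham on the axis — preferences dip and rise again. Not single-peaked.
Type 3 (peak Pham at position 3): ranking walks positions 3-2-1, expanding outward from the peak — single-peaked.
Type 2 violates single-peakedness, so the profile is not single-peaked on this axis.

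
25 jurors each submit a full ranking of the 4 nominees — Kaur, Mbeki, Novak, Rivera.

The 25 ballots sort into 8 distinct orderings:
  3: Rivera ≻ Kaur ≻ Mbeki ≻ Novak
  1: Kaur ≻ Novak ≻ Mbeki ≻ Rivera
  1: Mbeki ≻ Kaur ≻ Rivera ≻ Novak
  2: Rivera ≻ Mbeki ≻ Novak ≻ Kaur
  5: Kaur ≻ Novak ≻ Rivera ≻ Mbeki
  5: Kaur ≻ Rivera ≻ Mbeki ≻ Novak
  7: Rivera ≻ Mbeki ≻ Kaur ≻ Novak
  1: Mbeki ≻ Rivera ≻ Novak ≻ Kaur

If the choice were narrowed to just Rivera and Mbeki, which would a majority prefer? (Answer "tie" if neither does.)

Ballots ranking Rivera above Mbeki: 3 + 2 + 5 + 5 + 7 = 22.
Ballots ranking Mbeki above Rivera: 25 − 22 = 3.
Rivera wins the head-to-head 22–3.

Rivera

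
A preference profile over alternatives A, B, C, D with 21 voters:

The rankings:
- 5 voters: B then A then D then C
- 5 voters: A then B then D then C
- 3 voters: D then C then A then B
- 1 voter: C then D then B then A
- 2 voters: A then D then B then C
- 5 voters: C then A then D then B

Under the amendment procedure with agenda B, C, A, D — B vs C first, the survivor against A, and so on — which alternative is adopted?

Round 1: B vs C — 12–9, B advances.
Round 2: B vs A — 6–15, A advances.
Round 3: A vs D — 17–4, A advances.
The agenda winner is A.

A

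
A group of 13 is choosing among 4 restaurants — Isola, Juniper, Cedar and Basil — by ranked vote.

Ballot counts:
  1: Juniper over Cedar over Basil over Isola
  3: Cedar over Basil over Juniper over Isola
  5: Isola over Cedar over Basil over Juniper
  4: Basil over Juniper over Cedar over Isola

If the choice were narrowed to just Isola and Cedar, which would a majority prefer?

Ballots ranking Isola above Cedar: 5.
Ballots ranking Cedar above Isola: 13 − 5 = 8.
Cedar wins the head-to-head 8–5.

Cedar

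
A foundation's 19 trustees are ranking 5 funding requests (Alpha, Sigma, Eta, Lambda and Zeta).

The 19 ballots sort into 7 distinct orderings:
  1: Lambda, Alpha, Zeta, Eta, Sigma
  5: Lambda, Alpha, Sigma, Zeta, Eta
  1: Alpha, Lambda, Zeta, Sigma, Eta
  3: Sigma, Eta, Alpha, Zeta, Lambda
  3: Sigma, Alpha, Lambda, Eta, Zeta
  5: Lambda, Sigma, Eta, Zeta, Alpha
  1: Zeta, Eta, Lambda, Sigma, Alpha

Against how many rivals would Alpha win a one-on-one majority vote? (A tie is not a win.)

2

Alpha against each rival (19 reviewers):
Alpha vs Sigma: 7 to 12, Sigma.
Alpha vs Eta: Alpha is ranked higher on 1+5+1+3 = 10 ballots, Eta on 9. Alpha wins 10–9.
Alpha vs Lambda: Alpha preferred on 1+3+3 = 7 ballots; Lambda wins 12–7.
Alpha–Zeta: Alpha 13–6.
Alpha beats Eta, Zeta; loses to Sigma, Lambda — 2 pairwise wins.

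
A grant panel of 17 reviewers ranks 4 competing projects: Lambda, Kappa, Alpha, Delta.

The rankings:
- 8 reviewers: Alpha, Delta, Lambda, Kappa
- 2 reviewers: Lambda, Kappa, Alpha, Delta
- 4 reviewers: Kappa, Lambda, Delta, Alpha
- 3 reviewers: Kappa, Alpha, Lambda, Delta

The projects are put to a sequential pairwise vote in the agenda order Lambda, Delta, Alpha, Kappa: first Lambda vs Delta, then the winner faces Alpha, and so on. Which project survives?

Round 1: Lambda vs Delta — 9–8, Lambda advances.
Round 2: Lambda vs Alpha — 6–11, Alpha advances.
Round 3: Alpha vs Kappa — 8–9, Kappa advances.
The agenda winner is Kappa.

Kappa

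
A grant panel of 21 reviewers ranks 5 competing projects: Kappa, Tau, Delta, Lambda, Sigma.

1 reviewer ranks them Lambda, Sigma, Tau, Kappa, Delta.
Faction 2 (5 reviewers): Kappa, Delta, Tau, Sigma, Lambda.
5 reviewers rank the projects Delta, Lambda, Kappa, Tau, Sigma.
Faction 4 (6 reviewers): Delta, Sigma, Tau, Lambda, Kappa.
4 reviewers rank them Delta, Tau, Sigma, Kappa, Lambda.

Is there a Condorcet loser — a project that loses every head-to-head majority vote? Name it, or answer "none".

Head-to-head results (21 reviewers):
Kappa–Tau: Tau 11–10.
Kappa vs Delta: Delta, 15–6.
Kappa vs Lambda: Kappa is ranked higher on 5+4 = 9 ballots, Lambda on 12. Lambda wins 12–9.
Kappa vs Sigma: Kappa is ranked higher on 5+5 = 10 ballots, Sigma on 11. Sigma wins 11–10.
Tau vs Delta: 1 to 20, Delta.
Tau vs Lambda: Tau preferred on 5+6+4 = 15 ballots; Tau wins 15–6.
Tau vs Sigma: Tau wins 14–7.
Delta–Lambda: Delta 20–1.
Delta vs Sigma: 20 to 1, Delta.
Lambda vs Sigma: 6 to 15, Sigma.
Only Kappa has no wins; Kappa is the Condorcet loser.

Kappa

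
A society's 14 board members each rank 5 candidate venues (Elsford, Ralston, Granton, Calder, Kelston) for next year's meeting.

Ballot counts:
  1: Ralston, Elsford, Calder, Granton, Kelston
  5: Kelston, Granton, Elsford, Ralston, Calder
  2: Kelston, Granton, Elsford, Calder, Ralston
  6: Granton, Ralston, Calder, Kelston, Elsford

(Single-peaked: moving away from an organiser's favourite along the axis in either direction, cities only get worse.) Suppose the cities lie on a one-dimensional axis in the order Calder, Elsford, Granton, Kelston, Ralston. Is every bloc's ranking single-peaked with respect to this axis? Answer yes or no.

Axis positions: Calder=1, Elsford=2, Granton=3, Kelston=4, Ralston=5.
Bloc 1: ranking walks positions 5-2-1-3-4; Elsford is ranked above Kelston even though Kelston lies between Elsford and the peak Ralston on the axis — preferences dip and rise again. Not single-peaked.
Bloc 2 (peak Kelston at position 4): ranking walks positions 4-3-2-5-1, expanding outward from the peak — single-peaked.
Bloc 3 (peak Kelston at position 4): ranking walks positions 4-3-2-1-5, expanding outward from the peak — single-peaked.
Bloc 4: ranking walks positions 3-5-1-4-2; Ralston is ranked above Kelston even though Kelston lies between Ralston and the peak Granton on the axis — preferences dip and rise again. Not single-peaked.
Bloc 1 violates single-peakedness, so the profile is not single-peaked on this axis.

no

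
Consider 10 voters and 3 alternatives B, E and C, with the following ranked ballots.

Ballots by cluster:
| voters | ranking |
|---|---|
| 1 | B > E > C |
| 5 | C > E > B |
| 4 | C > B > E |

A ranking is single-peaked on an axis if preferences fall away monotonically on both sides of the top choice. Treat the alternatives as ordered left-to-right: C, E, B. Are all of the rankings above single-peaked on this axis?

Axis positions: C=1, E=2, B=3.
Cluster 1 (peak B at position 3): ranking walks positions 3-2-1, expanding outward from the peak — single-peaked.
Cluster 2 (peak C at position 1): ranking walks positions 1-2-3, expanding outward from the peak — single-peaked.
Cluster 3: ranking walks positions 1-3-2; B is ranked above E even though E lies between B and the peak C on the axis — preferences dip and rise again. Not single-peaked.
Cluster 3 violates single-peakedness, so the profile is not single-peaked on this axis.

no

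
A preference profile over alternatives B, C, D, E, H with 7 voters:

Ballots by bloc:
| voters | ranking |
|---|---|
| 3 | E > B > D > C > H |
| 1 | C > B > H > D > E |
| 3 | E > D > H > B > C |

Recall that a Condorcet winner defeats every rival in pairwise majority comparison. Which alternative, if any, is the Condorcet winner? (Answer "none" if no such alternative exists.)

Head-to-head results (7 voters):
B vs C: B, 6–1.
B vs D: B is ranked higher on 3+1 = 4 ballots, D on 3. B wins 4–3.
B vs E: E, 6–1.
B–H: B 4–3.
C–D: D 6–1.
C vs E: 1 to 6, E.
C vs H: 4 to 3, C.
D vs E: 1 to 6, E.
D–H: D 6–1.
E vs H: 3+3 = 6 for E, 1 for H — E by 6–1.
Only E has no losses; E is the Condorcet winner.

E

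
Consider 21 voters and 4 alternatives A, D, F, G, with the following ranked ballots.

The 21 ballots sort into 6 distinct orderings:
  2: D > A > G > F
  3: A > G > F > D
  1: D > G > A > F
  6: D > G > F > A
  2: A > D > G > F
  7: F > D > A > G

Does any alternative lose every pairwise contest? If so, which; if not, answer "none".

none

Head-to-head results (21 voters):
A vs D: D wins 16–5.
A vs F: A preferred on 2+3+1+2 = 8 ballots; F wins 13–8.
A vs G: 2+3+2+7 = 14 for A, 7 for G — A by 14–7.
D vs F: D preferred on 2+1+6+2 = 11 ballots; D wins 11–10.
D vs G: 18 to 3, D.
F vs G: G wins 14–7.
Each alternative has at least one pairwise win (A beats G; D beats A; F beats A; G beats F) — no Condorcet loser.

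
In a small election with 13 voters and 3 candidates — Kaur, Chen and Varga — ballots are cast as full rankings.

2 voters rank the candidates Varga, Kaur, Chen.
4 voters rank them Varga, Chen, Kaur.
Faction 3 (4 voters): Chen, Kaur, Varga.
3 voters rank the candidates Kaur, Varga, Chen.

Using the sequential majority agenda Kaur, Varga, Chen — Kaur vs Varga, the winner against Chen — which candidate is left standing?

Chen

Round 1: Kaur vs Varga — 7–6, Kaur advances.
Round 2: Kaur vs Chen — 5–8, Chen advances.
Chen survives the agenda.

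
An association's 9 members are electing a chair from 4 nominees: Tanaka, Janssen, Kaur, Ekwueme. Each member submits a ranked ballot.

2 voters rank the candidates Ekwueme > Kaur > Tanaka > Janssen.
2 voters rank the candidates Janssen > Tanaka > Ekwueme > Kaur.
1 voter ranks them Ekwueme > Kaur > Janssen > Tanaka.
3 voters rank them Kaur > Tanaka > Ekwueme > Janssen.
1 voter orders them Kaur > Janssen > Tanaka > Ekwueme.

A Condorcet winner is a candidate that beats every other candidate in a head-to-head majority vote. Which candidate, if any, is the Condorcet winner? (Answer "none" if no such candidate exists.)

none

Pairwise majorities:
Tanaka–Janssen: Tanaka 5–4.
Tanaka vs Kaur: Kaur, 7–2.
Tanaka vs Ekwueme: Tanaka, 6–3.
Janssen vs Kaur: Kaur, 7–2.
Janssen vs Ekwueme: Ekwueme wins 6–3.
Kaur vs Ekwueme: Ekwueme, 5–4.
Each candidate drops at least one matchup (Tanaka loses to Kaur; Janssen loses to Tanaka; Kaur loses to Ekwueme; Ekwueme loses to Tanaka); the cycle Tanaka beats Ekwueme beats Kaur beats Tanaka rules out a Condorcet winner.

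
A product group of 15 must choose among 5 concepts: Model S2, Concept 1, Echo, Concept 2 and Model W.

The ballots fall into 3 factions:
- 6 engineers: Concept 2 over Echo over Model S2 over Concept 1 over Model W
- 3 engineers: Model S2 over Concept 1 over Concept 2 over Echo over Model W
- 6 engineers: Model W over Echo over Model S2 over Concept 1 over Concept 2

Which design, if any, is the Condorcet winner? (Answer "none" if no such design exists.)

none

Pairwise majorities:
Model S2 vs Concept 1: 15 to 0, Model S2.
Model S2 vs Echo: 3 for Model S2, 12 for Echo — Echo by 12–3.
Model S2 vs Concept 2: 3+6 = 9 for Model S2, 6 for Concept 2 — Model S2 by 9–6.
Model S2 vs Model W: 6+3 = 9 for Model S2, 6 for Model W — Model S2 by 9–6.
Concept 1 vs Echo: 3 for Concept 1, 12 for Echo — Echo by 12–3.
Concept 1 vs Concept 2: Concept 1 preferred on 3+6 = 9 ballots; Concept 1 wins 9–6.
Concept 1 vs Model W: Concept 1 is ranked higher on 6+3 = 9 ballots, Model W on 6. Concept 1 wins 9–6.
Echo vs Concept 2: Echo is ranked higher on 6 ballots, Concept 2 on 9. Concept 2 wins 9–6.
Echo vs Model W: 9 to 6, Echo.
Concept 2 vs Model W: Concept 2 is ranked higher on 6+3 = 9 ballots, Model W on 6. Concept 2 wins 9–6.
Every design loses at least once (Model S2 loses to Echo; Concept 1 loses to Model S2; Echo loses to Concept 2; Concept 2 loses to Model S2; Model W loses to Model S2). The majority relation contains the cycle Model S2 > Concept 2 > Echo > Model S2, so there is no Condorcet winner.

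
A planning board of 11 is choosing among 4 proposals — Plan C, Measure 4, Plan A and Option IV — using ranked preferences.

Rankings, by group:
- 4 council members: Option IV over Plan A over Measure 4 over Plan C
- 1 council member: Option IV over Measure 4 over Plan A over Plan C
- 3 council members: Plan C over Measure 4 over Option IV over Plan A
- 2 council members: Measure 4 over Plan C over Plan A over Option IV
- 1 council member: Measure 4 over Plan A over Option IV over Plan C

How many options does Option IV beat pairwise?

Option IV against each rival (11 council members):
Option IV vs Plan C: Option IV wins 6–5.
Option IV vs Measure 4: 4+1 = 5 for Option IV, 6 for Measure 4 — Measure 4 by 6–5.
Option IV vs Plan A: Option IV preferred on 4+1+3 = 8 ballots; Option IV wins 8–3.
Option IV beats Plan C, Plan A; loses to Measure 4 — 2 pairwise wins.

2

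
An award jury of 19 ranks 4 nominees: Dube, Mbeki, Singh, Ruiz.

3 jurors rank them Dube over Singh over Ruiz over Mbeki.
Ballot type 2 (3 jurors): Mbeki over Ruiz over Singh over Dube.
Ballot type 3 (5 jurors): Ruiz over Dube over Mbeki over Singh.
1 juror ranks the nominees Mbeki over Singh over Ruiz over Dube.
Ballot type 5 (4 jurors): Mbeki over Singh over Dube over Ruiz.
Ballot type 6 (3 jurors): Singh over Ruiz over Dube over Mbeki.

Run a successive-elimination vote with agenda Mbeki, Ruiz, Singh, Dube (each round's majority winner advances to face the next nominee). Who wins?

Round 1: Mbeki vs Ruiz — 8–11, Ruiz advances.
Round 2: Ruiz vs Singh — 8–11, Singh advances.
Round 3: Singh vs Dube — 11–8, Singh advances.
The agenda winner is Singh.

Singh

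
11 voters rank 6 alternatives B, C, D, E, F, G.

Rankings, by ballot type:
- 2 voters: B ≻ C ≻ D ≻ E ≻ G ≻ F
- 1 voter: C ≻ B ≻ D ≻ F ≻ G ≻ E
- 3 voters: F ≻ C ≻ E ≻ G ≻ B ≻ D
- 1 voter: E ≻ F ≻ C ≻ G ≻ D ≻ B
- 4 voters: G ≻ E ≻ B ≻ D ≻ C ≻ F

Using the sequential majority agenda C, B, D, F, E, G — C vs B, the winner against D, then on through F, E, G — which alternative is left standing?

Round 1: C vs B — 5–6, B advances.
Round 2: B vs D — 10–1, B advances.
Round 3: B vs F — 7–4, B advances.
Round 4: B vs E — 3–8, E advances.
Round 5: E vs G — 6–5, E advances.
E survives the agenda.

E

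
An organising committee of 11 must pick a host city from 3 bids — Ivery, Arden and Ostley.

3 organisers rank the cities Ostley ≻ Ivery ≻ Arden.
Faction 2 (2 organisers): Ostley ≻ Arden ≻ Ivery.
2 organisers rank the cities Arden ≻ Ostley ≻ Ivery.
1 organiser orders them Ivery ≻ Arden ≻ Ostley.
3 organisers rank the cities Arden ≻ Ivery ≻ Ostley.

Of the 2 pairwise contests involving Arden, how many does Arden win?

2

Arden against each rival (11 organisers):
Arden vs Ivery: Arden wins 7–4.
Arden vs Ostley: Arden is ranked higher on 2+1+3 = 6 ballots, Ostley on 5. Arden wins 6–5.
Arden beats Ivery, Ostley — 2 pairwise wins.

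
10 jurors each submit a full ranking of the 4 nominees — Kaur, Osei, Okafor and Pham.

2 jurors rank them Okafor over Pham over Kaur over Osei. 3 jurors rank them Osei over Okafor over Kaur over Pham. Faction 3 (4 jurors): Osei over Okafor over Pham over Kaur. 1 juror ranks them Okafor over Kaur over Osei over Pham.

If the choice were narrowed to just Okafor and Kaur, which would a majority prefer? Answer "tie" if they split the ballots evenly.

Okafor

Ballots ranking Okafor above Kaur: 2 + 3 + 4 + 1 = 10.
Ballots ranking Kaur above Okafor: 10 − 10 = 0.
Okafor wins the head-to-head 10–0.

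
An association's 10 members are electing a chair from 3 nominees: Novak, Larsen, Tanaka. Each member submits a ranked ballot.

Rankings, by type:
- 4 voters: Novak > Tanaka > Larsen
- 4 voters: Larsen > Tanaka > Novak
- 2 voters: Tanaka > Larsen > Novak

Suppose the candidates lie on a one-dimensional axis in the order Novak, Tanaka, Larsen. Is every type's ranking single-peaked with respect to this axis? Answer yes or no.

Axis positions: Novak=1, Tanaka=2, Larsen=3.
Type 1 (peak Novak at position 1): ranking walks positions 1-2-3, expanding outward from the peak — single-peaked.
Type 2 (peak Larsen at position 3): ranking walks positions 3-2-1, expanding outward from the peak — single-peaked.
Type 3 (peak Tanaka at position 2): ranking walks positions 2-3-1, expanding outward from the peak — single-peaked.
Every ranking is single-peaked on this axis.

yes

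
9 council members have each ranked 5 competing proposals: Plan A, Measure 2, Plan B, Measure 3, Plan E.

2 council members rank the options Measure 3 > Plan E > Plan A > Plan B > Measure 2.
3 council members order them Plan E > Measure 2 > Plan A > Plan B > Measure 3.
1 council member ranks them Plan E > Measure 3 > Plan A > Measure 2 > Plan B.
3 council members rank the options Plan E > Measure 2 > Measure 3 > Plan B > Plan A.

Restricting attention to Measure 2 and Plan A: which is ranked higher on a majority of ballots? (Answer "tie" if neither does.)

Ballots ranking Measure 2 above Plan A: 3 + 3 = 6.
Ballots ranking Plan A above Measure 2: 9 − 6 = 3.
Measure 2 wins the head-to-head 6–3.

Measure 2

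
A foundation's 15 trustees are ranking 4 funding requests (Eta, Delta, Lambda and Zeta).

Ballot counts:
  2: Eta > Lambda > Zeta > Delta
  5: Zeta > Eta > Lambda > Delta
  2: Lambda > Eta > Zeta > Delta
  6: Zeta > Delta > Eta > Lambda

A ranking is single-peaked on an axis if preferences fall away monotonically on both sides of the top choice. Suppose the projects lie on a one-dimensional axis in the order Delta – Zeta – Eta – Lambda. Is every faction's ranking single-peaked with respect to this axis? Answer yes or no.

yes

Axis positions: Delta=1, Zeta=2, Eta=3, Lambda=4.
Faction 1 (peak Eta at position 3): ranking walks positions 3-4-2-1, expanding outward from the peak — single-peaked.
Faction 2 (peak Zeta at position 2): ranking walks positions 2-3-4-1, expanding outward from the peak — single-peaked.
Faction 3 (peak Lambda at position 4): ranking walks positions 4-3-2-1, expanding outward from the peak — single-peaked.
Faction 4 (peak Zeta at position 2): ranking walks positions 2-1-3-4, expanding outward from the peak — single-peaked.
Every ranking is single-peaked on this axis.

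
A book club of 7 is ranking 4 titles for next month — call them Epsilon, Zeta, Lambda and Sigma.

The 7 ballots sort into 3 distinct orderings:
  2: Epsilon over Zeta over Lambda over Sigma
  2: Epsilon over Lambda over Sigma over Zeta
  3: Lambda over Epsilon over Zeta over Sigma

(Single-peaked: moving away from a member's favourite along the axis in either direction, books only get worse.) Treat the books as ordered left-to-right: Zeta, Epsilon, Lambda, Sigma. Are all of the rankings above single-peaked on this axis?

Axis positions: Zeta=1, Epsilon=2, Lambda=3, Sigma=4.
Type 1 (peak Epsilon at position 2): ranking walks positions 2-1-3-4, expanding outward from the peak — single-peaked.
Type 2 (peak Epsilon at position 2): ranking walks positions 2-3-4-1, expanding outward from the peak — single-peaked.
Type 3 (peak Lambda at position 3): ranking walks positions 3-2-1-4, expanding outward from the peak — single-peaked.
Every ranking is single-peaked on this axis.

yes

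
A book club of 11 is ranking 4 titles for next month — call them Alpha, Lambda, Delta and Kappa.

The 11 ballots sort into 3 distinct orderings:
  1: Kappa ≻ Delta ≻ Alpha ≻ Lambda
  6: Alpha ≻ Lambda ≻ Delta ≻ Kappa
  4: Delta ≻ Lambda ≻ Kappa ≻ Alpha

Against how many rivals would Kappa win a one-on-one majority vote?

0

Kappa against each rival (11 members):
Kappa vs Alpha: Alpha, 6–5.
Kappa vs Lambda: Kappa preferred on 1 ballot; Lambda wins 10–1.
Kappa vs Delta: Delta, 10–1.
Kappa beats no one; loses to Alpha, Lambda, Delta — 0 pairwise wins.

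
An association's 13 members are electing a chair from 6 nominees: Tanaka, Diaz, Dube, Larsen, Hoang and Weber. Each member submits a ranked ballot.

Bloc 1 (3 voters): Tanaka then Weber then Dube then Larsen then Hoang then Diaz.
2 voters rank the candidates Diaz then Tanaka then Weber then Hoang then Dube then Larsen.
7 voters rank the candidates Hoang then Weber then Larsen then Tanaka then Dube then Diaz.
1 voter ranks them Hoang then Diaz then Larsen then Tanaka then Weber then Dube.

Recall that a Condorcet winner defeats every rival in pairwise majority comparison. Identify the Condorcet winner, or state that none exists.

Head-to-head results (13 voters):
Tanaka vs Diaz: 3+7 = 10 for Tanaka, 3 for Diaz — Tanaka by 10–3.
Tanaka vs Dube: Tanaka is ranked higher on 3+2+7+1 = 13 ballots, Dube on 0. Tanaka wins 13–0.
Tanaka vs Larsen: 3+2 = 5 for Tanaka, 8 for Larsen — Larsen by 8–5.
Tanaka vs Hoang: Tanaka preferred on 3+2 = 5 ballots; Hoang wins 8–5.
Tanaka vs Weber: 3+2+1 = 6 for Tanaka, 7 for Weber — Weber by 7–6.
Diaz vs Dube: Diaz preferred on 2+1 = 3 ballots; Dube wins 10–3.
Diaz vs Larsen: 2+1 = 3 for Diaz, 10 for Larsen — Larsen by 10–3.
Diaz vs Hoang: Diaz preferred on 2 ballots; Hoang wins 11–2.
Diaz vs Weber: 3 to 10, Weber.
Dube vs Larsen: Dube preferred on 3+2 = 5 ballots; Larsen wins 8–5.
Dube vs Hoang: Dube is ranked higher on 3 ballots, Hoang on 10. Hoang wins 10–3.
Dube vs Weber: 0 for Dube, 13 for Weber — Weber by 13–0.
Larsen vs Hoang: 3 to 10, Hoang.
Larsen vs Weber: 1 for Larsen, 12 for Weber — Weber by 12–1.
Hoang vs Weber: 7+1 = 8 for Hoang, 5 for Weber — Hoang by 8–5.
Only Hoang has no losses; Hoang is the Condorcet winner.

Hoang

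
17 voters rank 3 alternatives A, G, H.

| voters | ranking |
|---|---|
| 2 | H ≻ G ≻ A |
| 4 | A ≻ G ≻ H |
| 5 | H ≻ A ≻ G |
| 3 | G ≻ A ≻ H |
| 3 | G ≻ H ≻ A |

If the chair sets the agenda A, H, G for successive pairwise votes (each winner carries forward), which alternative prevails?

Round 1: A vs H — 7–10, H advances.
Round 2: H vs G — 7–10, G advances.
The agenda winner is G.

G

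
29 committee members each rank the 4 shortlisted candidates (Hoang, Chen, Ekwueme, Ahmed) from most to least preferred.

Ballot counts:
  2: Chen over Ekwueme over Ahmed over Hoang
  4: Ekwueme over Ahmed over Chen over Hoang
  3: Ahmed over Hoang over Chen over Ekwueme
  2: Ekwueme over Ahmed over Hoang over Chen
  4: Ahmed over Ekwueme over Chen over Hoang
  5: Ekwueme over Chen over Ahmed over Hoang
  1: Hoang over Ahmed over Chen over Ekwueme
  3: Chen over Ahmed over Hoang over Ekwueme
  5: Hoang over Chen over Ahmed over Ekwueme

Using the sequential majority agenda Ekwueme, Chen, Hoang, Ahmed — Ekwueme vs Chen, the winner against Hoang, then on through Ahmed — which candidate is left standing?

Round 1: Ekwueme vs Chen — 15–14, Ekwueme advances.
Round 2: Ekwueme vs Hoang — 17–12, Ekwueme advances.
Round 3: Ekwueme vs Ahmed — 13–16, Ahmed advances.
Ahmed survives the agenda.

Ahmed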